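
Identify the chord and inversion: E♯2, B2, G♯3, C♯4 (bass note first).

Reducing to letter names: E#, B, G#, C#. These stack in thirds as C#–E#–G#–B — a C# dominant seventh chord.
The lowest note is E#, the third of the chord, so this is first inversion (figured bass 6/5).

C# dominant seventh, first inversion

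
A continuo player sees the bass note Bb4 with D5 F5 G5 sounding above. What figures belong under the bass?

6/5

The notes Bb, D, F, G stack in thirds as G–Bb–D–F — a G minor seventh chord. The bass Bb is the third, so this is first inversion: figured 6/5.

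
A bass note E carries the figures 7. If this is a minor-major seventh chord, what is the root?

The figures 7 mean the root of the chord is in the bass. If E is the root of a minor-major seventh chord, the root is E (chord tones E–G–B–D#).

E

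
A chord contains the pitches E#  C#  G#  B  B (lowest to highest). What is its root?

C#

The distinct letter names are E#, C#, G#, B. Arranged as a stack of thirds they read C#–E#–G#–B, so C# is the root (a C# dominant seventh chord).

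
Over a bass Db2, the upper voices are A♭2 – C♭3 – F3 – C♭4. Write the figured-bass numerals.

7

The notes Db, Ab, Cb, F stack in thirds as Db–F–Ab–Cb — a Db dominant seventh chord. The bass Db is the root, so this is root position: figured 7.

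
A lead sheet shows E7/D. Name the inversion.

third inversion

E7/D means E dominant seventh with D in the bass. D is the seventh of E dominant seventh (E–G#–B–D), so this is third inversion.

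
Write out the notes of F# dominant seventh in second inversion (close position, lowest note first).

C#, E, F#, A#

F# dominant seventh is F#–A#–C#–E. Second inversion puts the fifth (C#) in the bass, with the remaining tones above: C#, E, F#, A#.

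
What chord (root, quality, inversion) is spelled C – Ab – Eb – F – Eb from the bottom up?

The distinct note names are C, Ab, Eb, F. Stacked in thirds they read F–Ab–C–Eb, which is a minor seventh chord on F.
The lowest note is C, the fifth of the chord, so this is second inversion (figured bass 4/3).

F minor seventh, second inversion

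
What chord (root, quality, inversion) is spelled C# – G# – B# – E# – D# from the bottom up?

The pitch classes C#, G#, B#, E#, D# arrange in thirds as C#–E#–G#–B#–D#: a C# major ninth chord.
The lowest note is C#, the root of the chord, so this is root position.

C# major ninth, root position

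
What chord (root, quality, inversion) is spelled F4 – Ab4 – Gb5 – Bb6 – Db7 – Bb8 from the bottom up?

Gb major ninth, third inversion

The distinct note names are F, Ab, Gb, Bb, Db. Stacked in thirds they read Gb–Bb–Db–F–Ab, which is a major ninth chord on Gb.
The lowest note is F, the seventh of the chord, so this is third inversion.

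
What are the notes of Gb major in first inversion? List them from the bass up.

Spelling Gb major: Gb–Bb–Db. In first inversion the third is bass, giving Bb, Db, Gb from the bottom.

Bb, Db, Gb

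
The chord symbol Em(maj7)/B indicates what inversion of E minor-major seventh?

Em(maj7)/B means E minor-major seventh with B in the bass. B is the fifth of E minor-major seventh (E–G–B–D#), so this is second inversion.

second inversion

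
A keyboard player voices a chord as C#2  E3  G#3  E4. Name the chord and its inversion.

C# minor, root position

The distinct note names are C#, E, G#. Stacked in thirds they read C#–E–G#, which is a minor triad on C#.
C# is the root of C# minor; root in the bass means root position (figured bass 5/3).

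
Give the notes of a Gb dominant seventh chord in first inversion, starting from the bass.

Bb, Db, Fb, Gb

The chord tones are Gb–Bb–Db–Fb. With the third (Bb) lowest for first inversion: Bb, Db, Fb, Gb.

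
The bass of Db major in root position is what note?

Db major is Db–F–Ab. Root position places the root in the bass: Db.

Db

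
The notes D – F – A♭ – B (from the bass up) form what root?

Reordering D, F, Ab, B into stacked thirds gives B–D–F–Ab; the bottom of that stack, B, is the root.

B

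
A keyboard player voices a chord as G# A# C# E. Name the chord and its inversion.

Reducing to letter names: G#, A#, C#, E. These stack in thirds as A#–C#–E–G# — an A# half-diminished seventh chord.
With the seventh (G#) in the bass, the chord is in third inversion (figured bass 4/2).

A# half-diminished seventh, third inversion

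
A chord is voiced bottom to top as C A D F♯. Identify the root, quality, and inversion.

The pitch classes C, A, D, F# arrange in thirds as D–F#–A–C: a D dominant seventh chord.
The lowest note is C, the seventh of the chord, so this is third inversion (figured bass 4/2).

D dominant seventh, third inversion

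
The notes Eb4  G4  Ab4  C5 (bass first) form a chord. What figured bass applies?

4/3

The notes Eb, G, Ab, C stack in thirds as Ab–C–Eb–G — an Ab major seventh chord. The bass Eb is the fifth, so this is second inversion: figured 4/3.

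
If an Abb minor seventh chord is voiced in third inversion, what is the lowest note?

In third inversion the seventh is lowest. For Abb minor seventh (Abb–Cbb–Ebb–Gbb) that is Gbb.

Gbb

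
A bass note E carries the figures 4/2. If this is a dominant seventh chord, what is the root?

F#

The figures 4/2 mean the seventh of the chord is in the bass. If E is the seventh of a dominant seventh chord, the root is F# (chord tones F#–A#–C#–E).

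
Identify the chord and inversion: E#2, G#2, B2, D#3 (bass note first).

E# half-diminished seventh, root position

The pitch classes E#, G#, B, D# arrange in thirds as E#–G#–B–D#: an E# half-diminished seventh chord.
With the root (E#) in the bass, the chord is in root position (figured bass 7).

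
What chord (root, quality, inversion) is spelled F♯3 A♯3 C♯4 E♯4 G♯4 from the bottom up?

F# major ninth, root position

The pitch classes F#, A#, C#, E#, G# arrange in thirds as F#–A#–C#–E#–G#: an F# major ninth chord.
F# is the root of F# major ninth; root in the bass means root position.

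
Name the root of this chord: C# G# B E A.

A

C#, G#, B, E, A are the tones of an A major ninth chord (A–C#–E–G#–B), making A the root.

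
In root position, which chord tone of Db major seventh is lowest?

The root of Db major seventh (Db–F–Ab–C) is Db; that is the bass in root position.

Db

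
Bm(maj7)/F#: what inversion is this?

second inversion

Bm(maj7)/F# means B minor-major seventh with F# in the bass. F# is the fifth of B minor-major seventh (B–D–F#–A#), so this is second inversion.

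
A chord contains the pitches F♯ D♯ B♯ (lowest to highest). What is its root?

The distinct letter names are F#, D#, B#. Arranged as a stack of thirds they read B#–D#–F#, so B# is the root (a B# diminished triad).

B#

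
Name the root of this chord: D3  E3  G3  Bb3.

Reordering D, E, G, Bb into stacked thirds gives E–G–Bb–D; the bottom of that stack, E, is the root.

E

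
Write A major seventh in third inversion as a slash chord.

Amaj7/G#

Third inversion of A major seventh has the seventh (G#) in the bass. As a slash chord: Amaj7/G#.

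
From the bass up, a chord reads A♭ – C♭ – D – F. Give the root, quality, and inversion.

Reducing to letter names: Ab, Cb, D, F. These stack in thirds as D–F–Ab–Cb — a D diminished seventh chord.
Ab is the fifth of D diminished seventh; fifth in the bass means second inversion (figured bass 4/3).

D diminished seventh, second inversion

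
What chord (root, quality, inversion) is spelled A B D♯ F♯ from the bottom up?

The distinct note names are A, B, D#, F#. Stacked in thirds they read B–D#–F#–A, which is a dominant seventh chord on B.
A is the seventh of B dominant seventh; seventh in the bass means third inversion (figured bass 4/2).

B dominant seventh, third inversion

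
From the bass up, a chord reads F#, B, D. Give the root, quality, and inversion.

B minor, second inversion

The pitch classes F#, B, D arrange in thirds as B–D–F#: a B minor triad.
With the fifth (F#) in the bass, the chord is in second inversion (figured bass 6/4).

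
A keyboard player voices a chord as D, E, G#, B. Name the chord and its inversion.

E dominant seventh, third inversion

The pitch classes D, E, G#, B arrange in thirds as E–G#–B–D: an E dominant seventh chord.
The lowest note is D, the seventh of the chord, so this is third inversion (figured bass 4/2).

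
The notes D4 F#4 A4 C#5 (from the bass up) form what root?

D

D, F#, A, C# are the tones of a D major seventh chord (D–F#–A–C#), making D the root.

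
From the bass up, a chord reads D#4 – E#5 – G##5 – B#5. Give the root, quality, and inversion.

E# dominant seventh, third inversion

The distinct note names are D#, E#, G##, B#. Stacked in thirds they read E#–G##–B#–D#, which is a dominant seventh chord on E#.
D# is the seventh of E# dominant seventh; seventh in the bass means third inversion (figured bass 4/2).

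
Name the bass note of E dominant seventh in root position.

E dominant seventh is E–G#–B–D. Root position places the root in the bass: E.

E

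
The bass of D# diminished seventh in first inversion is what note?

D# diminished seventh is D#–F#–A–C. First inversion places the third in the bass: F#.

F#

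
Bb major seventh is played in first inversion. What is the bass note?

Bb major seventh is Bb–D–F–A. First inversion places the third in the bass: D.

D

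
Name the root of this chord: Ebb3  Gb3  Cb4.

Reordering Ebb, Gb, Cb into stacked thirds gives Cb–Ebb–Gb; the bottom of that stack, Cb, is the root.

Cb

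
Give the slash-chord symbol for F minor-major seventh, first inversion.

Fm(maj7)/Ab

First inversion of F minor-major seventh has the third (Ab) in the bass. As a slash chord: Fm(maj7)/Ab.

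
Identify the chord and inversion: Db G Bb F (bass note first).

The distinct note names are Db, G, Bb, F. Stacked in thirds they read G–Bb–Db–F, which is a half-diminished seventh chord on G.
With the fifth (Db) in the bass, the chord is in second inversion (figured bass 4/3).

G half-diminished seventh, second inversion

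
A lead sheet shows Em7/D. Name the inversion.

Em7/D means E minor seventh with D in the bass. D is the seventh of E minor seventh (E–G–B–D), so this is third inversion.

third inversion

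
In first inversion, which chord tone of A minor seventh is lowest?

A minor seventh is A–C–E–G. First inversion places the third in the bass: C.

C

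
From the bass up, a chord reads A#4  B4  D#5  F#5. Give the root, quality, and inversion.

Reducing to letter names: A#, B, D#, F#. These stack in thirds as B–D#–F#–A# — a B major seventh chord.
With the seventh (A#) in the bass, the chord is in third inversion (figured bass 4/2).

B major seventh, third inversion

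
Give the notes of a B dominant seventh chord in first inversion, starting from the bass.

D#, F#, A, B

Spelling B dominant seventh: B–D#–F#–A. In first inversion the third is bass, giving D#, F#, A, B from the bottom.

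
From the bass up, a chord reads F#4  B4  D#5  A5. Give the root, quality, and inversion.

Reducing to letter names: F#, B, D#, A. These stack in thirds as B–D#–F#–A — a B dominant seventh chord.
The lowest note is F#, the fifth of the chord, so this is second inversion (figured bass 4/3).

B dominant seventh, second inversion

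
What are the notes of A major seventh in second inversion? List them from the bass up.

E, G#, A, C#

A major seventh is A–C#–E–G#. Second inversion puts the fifth (E) in the bass, with the remaining tones above: E, G#, A, C#.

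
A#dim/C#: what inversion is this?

A#dim/C# means A# diminished with C# in the bass. C# is the third of A# diminished (A#–C#–E), so this is first inversion.

first inversion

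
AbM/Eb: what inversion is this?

second inversion

AbM/Eb means Ab major with Eb in the bass. Eb is the fifth of Ab major (Ab–C–Eb), so this is second inversion.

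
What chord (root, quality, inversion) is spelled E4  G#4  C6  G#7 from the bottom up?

C augmented, first inversion

Reducing to letter names: E, G#, C. These stack in thirds as C–E–G# — a C augmented triad.
E is the third of C augmented; third in the bass means first inversion (figured bass 6).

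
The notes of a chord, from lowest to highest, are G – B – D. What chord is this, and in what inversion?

G major, root position

The pitch classes G, B, D arrange in thirds as G–B–D: a G major triad.
G is the root of G major; root in the bass means root position (figured bass 5/3).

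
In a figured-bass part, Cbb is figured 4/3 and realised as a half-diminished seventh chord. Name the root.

Fb

The figures 4/3 mean the fifth of the chord is in the bass. If Cbb is the fifth of a half-diminished seventh chord, the root is Fb (chord tones Fb–Abb–Cbb–Ebb).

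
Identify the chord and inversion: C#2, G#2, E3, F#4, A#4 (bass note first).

The distinct note names are C#, G#, E, F#, A#. Stacked in thirds they read F#–A#–C#–E–G#, which is a dominant ninth chord on F#.
C# is the fifth of F# dominant ninth; fifth in the bass means second inversion.

F# dominant ninth, second inversion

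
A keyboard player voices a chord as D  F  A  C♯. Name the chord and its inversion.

Reducing to letter names: D, F, A, C#. These stack in thirds as D–F–A–C# — a D minor-major seventh chord.
D is the root of D minor-major seventh; root in the bass means root position (figured bass 7).

D minor-major seventh, root position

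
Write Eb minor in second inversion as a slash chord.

Second inversion of Eb minor has the fifth (Bb) in the bass. As a slash chord: Ebm/Bb.

Ebm/Bb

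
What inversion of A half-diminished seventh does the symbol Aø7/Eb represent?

Aø7/Eb means A half-diminished seventh with Eb in the bass. Eb is the fifth of A half-diminished seventh (A–C–Eb–G), so this is second inversion.

second inversion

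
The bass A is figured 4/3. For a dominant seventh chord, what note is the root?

D

The figures 4/3 mean the fifth of the chord is in the bass. If A is the fifth of a dominant seventh chord, the root is D (chord tones D–F#–A–C).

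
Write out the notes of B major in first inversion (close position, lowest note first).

B major is B–D#–F#. First inversion puts the third (D#) in the bass, with the remaining tones above: D#, F#, B.

D#, F#, B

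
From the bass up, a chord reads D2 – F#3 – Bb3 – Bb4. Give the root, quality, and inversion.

The pitch classes D, F#, Bb arrange in thirds as Bb–D–F#: a Bb augmented triad.
D is the third of Bb augmented; third in the bass means first inversion (figured bass 6).

Bb augmented, first inversion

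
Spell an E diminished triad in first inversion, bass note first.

E diminished is E–G–Bb. First inversion puts the third (G) in the bass, with the remaining tones above: G, Bb, E.

G, Bb, E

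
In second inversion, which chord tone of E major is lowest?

In second inversion the fifth is lowest. For E major (E–G#–B) that is B.

B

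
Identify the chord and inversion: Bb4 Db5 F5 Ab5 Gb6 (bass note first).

Gb major ninth, first inversion

The pitch classes Bb, Db, F, Ab, Gb arrange in thirds as Gb–Bb–Db–F–Ab: a Gb major ninth chord.
With the third (Bb) in the bass, the chord is in first inversion.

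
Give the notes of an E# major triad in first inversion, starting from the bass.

Spelling E# major: E#–G##–B#. In first inversion the third is bass, giving G##, B#, E# from the bottom.

G##, B#, E#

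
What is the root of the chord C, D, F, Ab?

The distinct letter names are C, D, F, Ab. Arranged as a stack of thirds they read D–F–Ab–C, so D is the root (a D half-diminished seventh chord).

D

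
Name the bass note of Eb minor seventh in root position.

In root position the root is lowest. For Eb minor seventh (Eb–Gb–Bb–Db) that is Eb.

Eb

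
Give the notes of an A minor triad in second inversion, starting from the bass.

E, A, C

A minor is A–C–E. Second inversion puts the fifth (E) in the bass, with the remaining tones above: E, A, C.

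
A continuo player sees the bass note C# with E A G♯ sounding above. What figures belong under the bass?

6/5

The notes C#, E, A, G# stack in thirds as A–C#–E–G# — an A major seventh chord. The bass C# is the third, so this is first inversion: figured 6/5.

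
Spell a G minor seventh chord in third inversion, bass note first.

G minor seventh is G–Bb–D–F. Third inversion puts the seventh (F) in the bass, with the remaining tones above: F, G, Bb, D.

F, G, Bb, D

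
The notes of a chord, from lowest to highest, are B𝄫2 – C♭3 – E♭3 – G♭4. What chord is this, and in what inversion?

Cb dominant seventh, third inversion

The distinct note names are Bbb, Cb, Eb, Gb. Stacked in thirds they read Cb–Eb–Gb–Bbb, which is a dominant seventh chord on Cb.
With the seventh (Bbb) in the bass, the chord is in third inversion (figured bass 4/2).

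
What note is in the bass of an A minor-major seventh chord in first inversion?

C

In first inversion the third is lowest. For A minor-major seventh (A–C–E–G#) that is C.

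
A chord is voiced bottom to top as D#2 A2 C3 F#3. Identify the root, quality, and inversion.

The pitch classes D#, A, C, F# arrange in thirds as D#–F#–A–C: a D# diminished seventh chord.
D# is the root of D# diminished seventh; root in the bass means root position (figured bass 7).

D# diminished seventh, root position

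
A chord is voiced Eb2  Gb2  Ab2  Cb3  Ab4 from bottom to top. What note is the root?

The distinct letter names are Eb, Gb, Ab, Cb. Arranged as a stack of thirds they read Ab–Cb–Eb–Gb, so Ab is the root (an Ab minor seventh chord).

Ab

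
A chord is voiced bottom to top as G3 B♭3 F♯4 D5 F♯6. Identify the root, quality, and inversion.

The pitch classes G, Bb, F#, D arrange in thirds as G–Bb–D–F#: a G minor-major seventh chord.
With the root (G) in the bass, the chord is in root position (figured bass 7).

G minor-major seventh, root position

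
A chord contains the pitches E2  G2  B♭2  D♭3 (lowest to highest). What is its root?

E, G, Bb, Db are the tones of an E diminished seventh chord (E–G–Bb–Db), making E the root.

E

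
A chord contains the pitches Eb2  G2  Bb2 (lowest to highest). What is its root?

Reordering Eb, G, Bb into stacked thirds gives Eb–G–Bb; the bottom of that stack, Eb, is the root.

Eb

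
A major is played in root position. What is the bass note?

A

In root position the root is lowest. For A major (A–C#–E) that is A.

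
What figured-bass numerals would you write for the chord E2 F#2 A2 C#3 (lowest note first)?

The notes E, F#, A, C# stack in thirds as F#–A–C#–E — an F# minor seventh chord. The bass E is the seventh, so this is third inversion: figured 4/2.

4/2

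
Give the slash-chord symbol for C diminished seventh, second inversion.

Second inversion of C diminished seventh has the fifth (Gb) in the bass. As a slash chord: Cdim7/Gb.

Cdim7/Gb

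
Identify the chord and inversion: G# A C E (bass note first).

A minor-major seventh, third inversion

The pitch classes G#, A, C, E arrange in thirds as A–C–E–G#: an A minor-major seventh chord.
G# is the seventh of A minor-major seventh; seventh in the bass means third inversion (figured bass 4/2).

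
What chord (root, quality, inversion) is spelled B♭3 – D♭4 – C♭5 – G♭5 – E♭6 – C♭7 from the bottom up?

The distinct note names are Bb, Db, Cb, Gb, Eb. Stacked in thirds they read Cb–Eb–Gb–Bb–Db, which is a major ninth chord on Cb.
Bb is the seventh of Cb major ninth; seventh in the bass means third inversion.

Cb major ninth, third inversion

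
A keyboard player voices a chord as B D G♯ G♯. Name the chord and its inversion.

Reducing to letter names: B, D, G#. These stack in thirds as G#–B–D — a G# diminished triad.
With the third (B) in the bass, the chord is in first inversion (figured bass 6).

G# diminished, first inversion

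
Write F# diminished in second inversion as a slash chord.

F#dim/C

Second inversion of F# diminished has the fifth (C) in the bass. As a slash chord: F#dim/C.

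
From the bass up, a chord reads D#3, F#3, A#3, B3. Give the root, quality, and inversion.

Reducing to letter names: D#, F#, A#, B. These stack in thirds as B–D#–F#–A# — a B major seventh chord.
The lowest note is D#, the third of the chord, so this is first inversion (figured bass 6/5).

B major seventh, first inversion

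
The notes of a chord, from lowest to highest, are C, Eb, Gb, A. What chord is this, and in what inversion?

A diminished seventh, first inversion

Reducing to letter names: C, Eb, Gb, A. These stack in thirds as A–C–Eb–Gb — an A diminished seventh chord.
The lowest note is C, the third of the chord, so this is first inversion (figured bass 6/5).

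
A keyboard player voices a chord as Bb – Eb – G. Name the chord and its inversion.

Eb major, second inversion

The pitch classes Bb, Eb, G arrange in thirds as Eb–G–Bb: an Eb major triad.
With the fifth (Bb) in the bass, the chord is in second inversion (figured bass 6/4).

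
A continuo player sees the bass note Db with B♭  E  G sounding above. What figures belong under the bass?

The notes Db, Bb, E, G stack in thirds as E–G–Bb–Db — an E diminished seventh chord. The bass Db is the seventh, so this is third inversion: figured 4/2.

4/2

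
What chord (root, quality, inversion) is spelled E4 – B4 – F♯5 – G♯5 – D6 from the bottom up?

E dominant ninth, root position

Reducing to letter names: E, B, F#, G#, D. These stack in thirds as E–G#–B–D–F# — an E dominant ninth chord.
E is the root of E dominant ninth; root in the bass means root position.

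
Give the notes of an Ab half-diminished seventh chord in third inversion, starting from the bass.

Gb, Ab, Cb, Ebb

The chord tones are Ab–Cb–Ebb–Gb. With the seventh (Gb) lowest for third inversion: Gb, Ab, Cb, Ebb.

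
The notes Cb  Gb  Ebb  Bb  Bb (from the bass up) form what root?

The distinct letter names are Cb, Gb, Ebb, Bb. Arranged as a stack of thirds they read Cb–Ebb–Gb–Bb, so Cb is the root (a Cb minor-major seventh chord).

Cb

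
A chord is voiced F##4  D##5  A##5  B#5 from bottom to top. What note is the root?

F##, D##, A##, B# are the tones of a B# major seventh chord (B#–D##–F##–A##), making B# the root.

B#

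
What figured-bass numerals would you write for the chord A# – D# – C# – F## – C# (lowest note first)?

The notes A#, D#, C#, F## stack in thirds as D#–F##–A#–C# — a D# dominant seventh chord. The bass A# is the fifth, so this is second inversion: figured 4/3.

4/3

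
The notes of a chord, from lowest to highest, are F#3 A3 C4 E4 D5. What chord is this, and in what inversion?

D dominant ninth, first inversion

Reducing to letter names: F#, A, C, E, D. These stack in thirds as D–F#–A–C–E — a D dominant ninth chord.
The lowest note is F#, the third of the chord, so this is first inversion.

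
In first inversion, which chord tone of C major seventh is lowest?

C major seventh is C–E–G–B. First inversion places the third in the bass: E.

E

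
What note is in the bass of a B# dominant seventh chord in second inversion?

F##

B# dominant seventh is B#–D##–F##–A#. Second inversion places the fifth in the bass: F##.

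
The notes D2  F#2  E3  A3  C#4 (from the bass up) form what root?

The distinct letter names are D, F#, E, A, C#. Arranged as a stack of thirds they read D–F#–A–C#–E, so D is the root (a D major ninth chord).

D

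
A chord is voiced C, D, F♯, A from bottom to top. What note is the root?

D

Reordering C, D, F#, A into stacked thirds gives D–F#–A–C; the bottom of that stack, D, is the root.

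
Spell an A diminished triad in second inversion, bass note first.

Eb, A, C

The chord tones are A–C–Eb. With the fifth (Eb) lowest for second inversion: Eb, A, C.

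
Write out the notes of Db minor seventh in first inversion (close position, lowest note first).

The chord tones are Db–Fb–Ab–Cb. With the third (Fb) lowest for first inversion: Fb, Ab, Cb, Db.

Fb, Ab, Cb, Db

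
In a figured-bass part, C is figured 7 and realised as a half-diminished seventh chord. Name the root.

The figures 7 mean the root of the chord is in the bass. If C is the root of a half-diminished seventh chord, the root is C (chord tones C–Eb–Gb–Bb).

C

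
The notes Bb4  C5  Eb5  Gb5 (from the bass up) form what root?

C

The distinct letter names are Bb, C, Eb, Gb. Arranged as a stack of thirds they read C–Eb–Gb–Bb, so C is the root (a C half-diminished seventh chord).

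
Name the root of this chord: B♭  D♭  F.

The distinct letter names are Bb, Db, F. Arranged as a stack of thirds they read Bb–Db–F, so Bb is the root (a Bb minor triad).

Bb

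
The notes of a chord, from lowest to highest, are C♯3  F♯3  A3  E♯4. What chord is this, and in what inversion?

The pitch classes C#, F#, A, E# arrange in thirds as F#–A–C#–E#: an F# minor-major seventh chord.
The lowest note is C#, the fifth of the chord, so this is second inversion (figured bass 4/3).

F# minor-major seventh, second inversion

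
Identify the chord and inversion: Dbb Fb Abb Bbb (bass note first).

Bbb minor seventh, first inversion

Reducing to letter names: Dbb, Fb, Abb, Bbb. These stack in thirds as Bbb–Dbb–Fb–Abb — a Bbb minor seventh chord.
Dbb is the third of Bbb minor seventh; third in the bass means first inversion (figured bass 6/5).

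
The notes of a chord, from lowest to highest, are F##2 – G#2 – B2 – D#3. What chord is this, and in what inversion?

G# minor-major seventh, third inversion

The pitch classes F##, G#, B, D# arrange in thirds as G#–B–D#–F##: a G# minor-major seventh chord.
The lowest note is F##, the seventh of the chord, so this is third inversion (figured bass 4/2).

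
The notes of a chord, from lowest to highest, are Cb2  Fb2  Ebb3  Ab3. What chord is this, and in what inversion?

Fb dominant seventh, second inversion

The pitch classes Cb, Fb, Ebb, Ab arrange in thirds as Fb–Ab–Cb–Ebb: an Fb dominant seventh chord.
The lowest note is Cb, the fifth of the chord, so this is second inversion (figured bass 4/3).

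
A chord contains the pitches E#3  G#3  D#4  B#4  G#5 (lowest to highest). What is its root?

E#, G#, D#, B# are the tones of an E# minor seventh chord (E#–G#–B#–D#), making E# the root.

E#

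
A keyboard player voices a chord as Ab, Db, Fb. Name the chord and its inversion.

The distinct note names are Ab, Db, Fb. Stacked in thirds they read Db–Fb–Ab, which is a minor triad on Db.
With the fifth (Ab) in the bass, the chord is in second inversion (figured bass 6/4).

Db minor, second inversion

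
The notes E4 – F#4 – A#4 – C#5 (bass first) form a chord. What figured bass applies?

The notes E, F#, A#, C# stack in thirds as F#–A#–C#–E — an F# dominant seventh chord. The bass E is the seventh, so this is third inversion: figured 4/2.

4/2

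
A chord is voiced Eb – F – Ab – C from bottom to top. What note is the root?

F

The distinct letter names are Eb, F, Ab, C. Arranged as a stack of thirds they read F–Ab–C–Eb, so F is the root (an F minor seventh chord).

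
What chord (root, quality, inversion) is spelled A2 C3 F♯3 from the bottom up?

Reducing to letter names: A, C, F#. These stack in thirds as F#–A–C — an F# diminished triad.
The lowest note is A, the third of the chord, so this is first inversion (figured bass 6).

F# diminished, first inversion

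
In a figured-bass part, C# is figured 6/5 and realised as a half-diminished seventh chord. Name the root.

The figures 6/5 mean the third of the chord is in the bass. If C# is the third of a half-diminished seventh chord, the root is A# (chord tones A#–C#–E–G#).

A#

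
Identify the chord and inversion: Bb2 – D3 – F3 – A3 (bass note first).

The pitch classes Bb, D, F, A arrange in thirds as Bb–D–F–A: a Bb major seventh chord.
The lowest note is Bb, the root of the chord, so this is root position (figured bass 7).

Bb major seventh, root position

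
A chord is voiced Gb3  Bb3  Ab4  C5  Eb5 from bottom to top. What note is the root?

Ab

Gb, Bb, Ab, C, Eb are the tones of an Ab dominant ninth chord (Ab–C–Eb–Gb–Bb), making Ab the root.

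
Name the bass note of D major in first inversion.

F#

In first inversion the third is lowest. For D major (D–F#–A) that is F#.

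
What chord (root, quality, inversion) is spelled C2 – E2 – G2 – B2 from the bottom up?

C major seventh, root position

Reducing to letter names: C, E, G, B. These stack in thirds as C–E–G–B — a C major seventh chord.
With the root (C) in the bass, the chord is in root position (figured bass 7).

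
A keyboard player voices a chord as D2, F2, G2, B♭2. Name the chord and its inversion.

Reducing to letter names: D, F, G, Bb. These stack in thirds as G–Bb–D–F — a G minor seventh chord.
With the fifth (D) in the bass, the chord is in second inversion (figured bass 4/3).

G minor seventh, second inversion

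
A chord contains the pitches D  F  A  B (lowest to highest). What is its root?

The distinct letter names are D, F, A, B. Arranged as a stack of thirds they read B–D–F–A, so B is the root (a B half-diminished seventh chord).

B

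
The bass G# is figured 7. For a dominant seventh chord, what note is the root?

G#

The figures 7 mean the root of the chord is in the bass. If G# is the root of a dominant seventh chord, the root is G# (chord tones G#–B#–D#–F#).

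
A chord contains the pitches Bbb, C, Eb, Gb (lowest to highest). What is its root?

C

The distinct letter names are Bbb, C, Eb, Gb. Arranged as a stack of thirds they read C–Eb–Gb–Bbb, so C is the root (a C diminished seventh chord).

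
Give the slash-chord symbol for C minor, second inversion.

Cm/G

Second inversion of C minor has the fifth (G) in the bass. As a slash chord: Cm/G.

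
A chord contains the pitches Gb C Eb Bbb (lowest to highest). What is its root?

The distinct letter names are Gb, C, Eb, Bbb. Arranged as a stack of thirds they read C–Eb–Gb–Bbb, so C is the root (a C diminished seventh chord).

C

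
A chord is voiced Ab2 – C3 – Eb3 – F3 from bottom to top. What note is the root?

F

The distinct letter names are Ab, C, Eb, F. Arranged as a stack of thirds they read F–Ab–C–Eb, so F is the root (an F minor seventh chord).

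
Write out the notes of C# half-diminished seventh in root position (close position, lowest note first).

Spelling C# half-diminished seventh: C#–E–G–B. In root position the root is bass, giving C#, E, G, B from the bottom.

C#, E, G, B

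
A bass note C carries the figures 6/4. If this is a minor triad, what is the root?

F

The figures 6/4 mean the fifth of the chord is in the bass. If C is the fifth of a minor triad, the root is F (chord tones F–Ab–C).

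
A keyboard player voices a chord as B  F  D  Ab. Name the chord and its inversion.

B diminished seventh, root position

The pitch classes B, F, D, Ab arrange in thirds as B–D–F–Ab: a B diminished seventh chord.
With the root (B) in the bass, the chord is in root position (figured bass 7).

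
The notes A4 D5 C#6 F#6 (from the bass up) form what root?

A, D, C#, F# are the tones of a D major seventh chord (D–F#–A–C#), making D the root.

D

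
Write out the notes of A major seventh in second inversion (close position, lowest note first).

Spelling A major seventh: A–C#–E–G#. In second inversion the fifth is bass, giving E, G#, A, C# from the bottom.

E, G#, A, C#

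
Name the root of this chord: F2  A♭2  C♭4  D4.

D

Reordering F, Ab, Cb, D into stacked thirds gives D–F–Ab–Cb; the bottom of that stack, D, is the root.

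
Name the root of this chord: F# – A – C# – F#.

Reordering F#, A, C# into stacked thirds gives F#–A–C#; the bottom of that stack, F#, is the root.

F#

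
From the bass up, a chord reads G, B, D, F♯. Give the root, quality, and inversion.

The pitch classes G, B, D, F# arrange in thirds as G–B–D–F#: a G major seventh chord.
G is the root of G major seventh; root in the bass means root position (figured bass 7).

G major seventh, root position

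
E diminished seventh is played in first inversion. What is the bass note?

The third of E diminished seventh (E–G–Bb–Db) is G; that is the bass in first inversion.

G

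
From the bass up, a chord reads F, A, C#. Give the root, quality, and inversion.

F augmented, root position

The pitch classes F, A, C# arrange in thirds as F–A–C#: an F augmented triad.
The lowest note is F, the root of the chord, so this is root position (figured bass 5/3).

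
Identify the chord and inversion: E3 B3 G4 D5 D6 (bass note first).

Reducing to letter names: E, B, G, D. These stack in thirds as E–G–B–D — an E minor seventh chord.
E is the root of E minor seventh; root in the bass means root position (figured bass 7).

E minor seventh, root position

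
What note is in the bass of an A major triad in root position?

A

In root position the root is lowest. For A major (A–C#–E) that is A.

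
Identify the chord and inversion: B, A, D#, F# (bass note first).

B dominant seventh, root position

Reducing to letter names: B, A, D#, F#. These stack in thirds as B–D#–F#–A — a B dominant seventh chord.
B is the root of B dominant seventh; root in the bass means root position (figured bass 7).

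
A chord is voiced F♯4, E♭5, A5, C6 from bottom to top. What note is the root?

F#, Eb, A, C are the tones of an F# diminished seventh chord (F#–A–C–Eb), making F# the root.

F#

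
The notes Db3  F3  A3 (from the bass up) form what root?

Reordering Db, F, A into stacked thirds gives Db–F–A; the bottom of that stack, Db, is the root.

Db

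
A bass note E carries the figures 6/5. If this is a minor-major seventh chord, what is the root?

C#

The figures 6/5 mean the third of the chord is in the bass. If E is the third of a minor-major seventh chord, the root is C# (chord tones C#–E–G#–B#).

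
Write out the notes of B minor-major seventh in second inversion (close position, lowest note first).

F#, A#, B, D

B minor-major seventh is B–D–F#–A#. Second inversion puts the fifth (F#) in the bass, with the remaining tones above: F#, A#, B, D.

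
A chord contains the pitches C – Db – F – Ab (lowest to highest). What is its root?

Db

C, Db, F, Ab are the tones of a Db major seventh chord (Db–F–Ab–C), making Db the root.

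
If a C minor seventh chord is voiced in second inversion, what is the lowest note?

The fifth of C minor seventh (C–Eb–G–Bb) is G; that is the bass in second inversion.

G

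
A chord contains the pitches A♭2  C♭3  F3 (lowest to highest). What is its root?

Reordering Ab, Cb, F into stacked thirds gives F–Ab–Cb; the bottom of that stack, F, is the root.

F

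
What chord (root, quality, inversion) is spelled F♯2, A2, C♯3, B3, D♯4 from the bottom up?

The distinct note names are F#, A, C#, B, D#. Stacked in thirds they read B–D#–F#–A–C#, which is a dominant ninth chord on B.
With the fifth (F#) in the bass, the chord is in second inversion.

B dominant ninth, second inversion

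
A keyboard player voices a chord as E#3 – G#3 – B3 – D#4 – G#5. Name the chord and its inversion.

E# half-diminished seventh, root position

The pitch classes E#, G#, B, D# arrange in thirds as E#–G#–B–D#: an E# half-diminished seventh chord.
With the root (E#) in the bass, the chord is in root position (figured bass 7).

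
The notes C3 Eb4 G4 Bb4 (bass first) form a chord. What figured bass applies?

The notes C, Eb, G, Bb stack in thirds as C–Eb–G–Bb — a C minor seventh chord. The bass C is the root, so this is root position: figured 7.

7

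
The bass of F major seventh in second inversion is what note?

In second inversion the fifth is lowest. For F major seventh (F–A–C–E) that is C.

C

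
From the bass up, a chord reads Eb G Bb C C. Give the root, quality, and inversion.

The pitch classes Eb, G, Bb, C arrange in thirds as C–Eb–G–Bb: a C minor seventh chord.
With the third (Eb) in the bass, the chord is in first inversion (figured bass 6/5).

C minor seventh, first inversion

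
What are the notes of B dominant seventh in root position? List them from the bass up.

B dominant seventh is B–D#–F#–A. Root position puts the root (B) in the bass, with the remaining tones above: B, D#, F#, A.

B, D#, F#, A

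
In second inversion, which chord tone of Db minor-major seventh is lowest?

Ab

The fifth of Db minor-major seventh (Db–Fb–Ab–C) is Ab; that is the bass in second inversion.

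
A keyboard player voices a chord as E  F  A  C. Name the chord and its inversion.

The distinct note names are E, F, A, C. Stacked in thirds they read F–A–C–E, which is a major seventh chord on F.
With the seventh (E) in the bass, the chord is in third inversion (figured bass 4/2).

F major seventh, third inversion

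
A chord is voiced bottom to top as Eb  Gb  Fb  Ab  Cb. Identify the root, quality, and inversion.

Fb major ninth, third inversion

Reducing to letter names: Eb, Gb, Fb, Ab, Cb. These stack in thirds as Fb–Ab–Cb–Eb–Gb — an Fb major ninth chord.
With the seventh (Eb) in the bass, the chord is in third inversion.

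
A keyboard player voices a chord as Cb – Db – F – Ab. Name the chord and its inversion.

Reducing to letter names: Cb, Db, F, Ab. These stack in thirds as Db–F–Ab–Cb — a Db dominant seventh chord.
Cb is the seventh of Db dominant seventh; seventh in the bass means third inversion (figured bass 4/2).

Db dominant seventh, third inversion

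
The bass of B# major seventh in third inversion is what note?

A##

B# major seventh is B#–D##–F##–A##. Third inversion places the seventh in the bass: A##.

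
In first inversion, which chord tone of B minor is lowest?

D

In first inversion the third is lowest. For B minor (B–D–F#) that is D.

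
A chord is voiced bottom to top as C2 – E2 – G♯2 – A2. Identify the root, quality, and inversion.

A minor-major seventh, first inversion

The pitch classes C, E, G#, A arrange in thirds as A–C–E–G#: an A minor-major seventh chord.
The lowest note is C, the third of the chord, so this is first inversion (figured bass 6/5).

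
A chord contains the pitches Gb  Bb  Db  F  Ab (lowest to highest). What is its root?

Gb

The distinct letter names are Gb, Bb, Db, F, Ab. Arranged as a stack of thirds they read Gb–Bb–Db–F–Ab, so Gb is the root (a Gb major ninth chord).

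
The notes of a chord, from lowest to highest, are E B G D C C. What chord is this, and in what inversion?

The pitch classes E, B, G, D, C arrange in thirds as C–E–G–B–D: a C major ninth chord.
With the third (E) in the bass, the chord is in first inversion.

C major ninth, first inversion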